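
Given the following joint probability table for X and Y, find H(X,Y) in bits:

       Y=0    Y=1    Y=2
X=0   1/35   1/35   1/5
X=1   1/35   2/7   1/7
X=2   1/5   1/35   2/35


H(X,Y) = -Σ p(x,y) log₂ p(x,y)
  p(0,0)=1/35: -0.0286 × log₂(0.0286) = 0.1466
  p(0,1)=1/35: -0.0286 × log₂(0.0286) = 0.1466
  p(0,2)=1/5: -0.2000 × log₂(0.2000) = 0.4644
  p(1,0)=1/35: -0.0286 × log₂(0.0286) = 0.1466
  p(1,1)=2/7: -0.2857 × log₂(0.2857) = 0.5164
  p(1,2)=1/7: -0.1429 × log₂(0.1429) = 0.4011
  p(2,0)=1/5: -0.2000 × log₂(0.2000) = 0.4644
  p(2,1)=1/35: -0.0286 × log₂(0.0286) = 0.1466
  p(2,2)=2/35: -0.0571 × log₂(0.0571) = 0.2360
H(X,Y) = 2.6684 bits


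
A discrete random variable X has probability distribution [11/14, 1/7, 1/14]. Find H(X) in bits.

H(X) = -Σ p(x) log₂ p(x)
  -11/14 × log₂(11/14) = 0.2734
  -1/7 × log₂(1/7) = 0.4011
  -1/14 × log₂(1/14) = 0.2720
H(X) = 0.9464 bits


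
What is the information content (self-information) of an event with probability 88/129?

Information content I(x) = -log₂(p(x))
I = -log₂(88/129) = -log₂(0.6822)
I = 0.5518 bits


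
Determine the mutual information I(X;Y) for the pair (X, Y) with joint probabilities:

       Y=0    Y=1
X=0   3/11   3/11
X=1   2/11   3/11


H(X) = 0.9940, H(Y) = 0.9940, H(X,Y) = 1.9808
I(X;Y) = H(X) + H(Y) - H(X,Y) = 0.0072 bits


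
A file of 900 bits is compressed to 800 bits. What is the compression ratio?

Compression ratio = Original / Compressed
= 900 / 800 = 1.12:1


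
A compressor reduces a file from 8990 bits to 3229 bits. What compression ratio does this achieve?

Compression ratio = Original / Compressed
= 8990 / 3229 = 2.78:1


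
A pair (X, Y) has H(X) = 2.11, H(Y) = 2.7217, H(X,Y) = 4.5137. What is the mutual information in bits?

I(X;Y) = H(X) + H(Y) - H(X,Y)
I(X;Y) = 2.11 + 2.7217 - 4.5137 = 0.318 bits


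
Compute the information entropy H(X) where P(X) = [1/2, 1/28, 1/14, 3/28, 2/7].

H(X) = -Σ p(x) log₂ p(x)
  -1/2 × log₂(1/2) = 0.5000
  -1/28 × log₂(1/28) = 0.1717
  -1/14 × log₂(1/14) = 0.2720
  -3/28 × log₂(3/28) = 0.3453
  -2/7 × log₂(2/7) = 0.5164
H(X) = 1.8053 bits


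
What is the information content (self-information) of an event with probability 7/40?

Information content I(x) = -log₂(p(x))
I = -log₂(7/40) = -log₂(0.1750)
I = 2.5146 bits


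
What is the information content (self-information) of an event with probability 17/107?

Information content I(x) = -log₂(p(x))
I = -log₂(17/107) = -log₂(0.1589)
I = 2.6540 bits


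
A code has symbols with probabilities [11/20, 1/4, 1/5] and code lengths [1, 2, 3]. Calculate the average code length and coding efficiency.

Average length L = Σ p_i × l_i = 1.6500 bits
Entropy H = 1.4388 bits
Efficiency η = H/L × 100% = 87.20%


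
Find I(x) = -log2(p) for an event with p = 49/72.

Information content I(x) = -log₂(p(x))
I = -log₂(49/72) = -log₂(0.6806)
I = 0.5552 bits


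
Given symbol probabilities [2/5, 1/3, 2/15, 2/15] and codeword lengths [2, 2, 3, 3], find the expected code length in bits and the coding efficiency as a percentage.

Average length L = Σ p_i × l_i = 2.2667 bits
Entropy H = 1.8323 bits
Efficiency η = H/L × 100% = 80.84%


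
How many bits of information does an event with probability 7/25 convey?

Information content I(x) = -log₂(p(x))
I = -log₂(7/25) = -log₂(0.2800)
I = 1.8365 bits


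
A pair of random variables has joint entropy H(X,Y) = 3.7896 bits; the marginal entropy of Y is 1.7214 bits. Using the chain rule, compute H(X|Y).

Chain rule: H(X,Y) = H(X|Y) + H(Y)
H(X|Y) = H(X,Y) - H(Y) = 3.7896 - 1.7214 = 2.0682 bits


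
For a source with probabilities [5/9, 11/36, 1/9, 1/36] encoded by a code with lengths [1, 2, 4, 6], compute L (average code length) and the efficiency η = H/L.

Average length L = Σ p_i × l_i = 1.7778 bits
Entropy H = 1.4896 bits
Efficiency η = H/L × 100% = 83.79%


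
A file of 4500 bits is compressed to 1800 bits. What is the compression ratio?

Compression ratio = Original / Compressed
= 4500 / 1800 = 2.50:1


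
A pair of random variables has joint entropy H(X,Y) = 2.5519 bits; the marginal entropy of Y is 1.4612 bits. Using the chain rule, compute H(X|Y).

Chain rule: H(X,Y) = H(X|Y) + H(Y)
H(X|Y) = H(X,Y) - H(Y) = 2.5519 - 1.4612 = 1.0907 bits


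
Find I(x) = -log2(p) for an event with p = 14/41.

Information content I(x) = -log₂(p(x))
I = -log₂(14/41) = -log₂(0.3415)
I = 1.5502 bits


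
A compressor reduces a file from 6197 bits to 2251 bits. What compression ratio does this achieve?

Compression ratio = Original / Compressed
= 6197 / 2251 = 2.75:1


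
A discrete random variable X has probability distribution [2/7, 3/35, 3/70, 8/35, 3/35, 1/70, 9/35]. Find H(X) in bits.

H(X) = -Σ p(x) log₂ p(x)
  -2/7 × log₂(2/7) = 0.5164
  -3/35 × log₂(3/35) = 0.3038
  -3/70 × log₂(3/70) = 0.1948
  -8/35 × log₂(8/35) = 0.4867
  -3/35 × log₂(3/35) = 0.3038
  -1/70 × log₂(1/70) = 0.0876
  -9/35 × log₂(9/35) = 0.5038
H(X) = 2.3968 bits


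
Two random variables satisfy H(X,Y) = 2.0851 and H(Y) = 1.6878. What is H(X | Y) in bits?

Chain rule: H(X,Y) = H(X|Y) + H(Y)
H(X|Y) = H(X,Y) - H(Y) = 2.0851 - 1.6878 = 0.3973 bits


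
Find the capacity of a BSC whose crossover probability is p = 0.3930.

For BSC with error probability p:
C = 1 - H(p) where H(p) is binary entropy
H(0.3930) = -0.3930 × log₂(0.3930) - 0.6070 × log₂(0.6070)
H(p) = 0.9667
C = 1 - 0.9667 = 0.0333 bits/use


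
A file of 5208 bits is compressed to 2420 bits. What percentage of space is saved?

Space savings = (1 - Compressed/Original) × 100%
= (1 - 2420/5208) × 100%
= 53.53%


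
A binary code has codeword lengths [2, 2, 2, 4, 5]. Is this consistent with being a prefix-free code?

Kraft inequality: Σ 2^(-l_i) ≤ 1 for prefix-free code
Calculating: 2^(-2) + 2^(-2) + 2^(-2) + 2^(-4) + 2^(-5)
= 0.25 + 0.25 + 0.25 + 0.0625 + 0.03125
= 0.8438
Since 0.8438 ≤ 1, prefix-free code exists


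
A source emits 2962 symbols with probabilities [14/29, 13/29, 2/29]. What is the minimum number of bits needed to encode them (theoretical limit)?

Entropy H = 1.2922 bits/symbol
Minimum bits = H × n = 1.2922 × 2962
= 3827.39 bits


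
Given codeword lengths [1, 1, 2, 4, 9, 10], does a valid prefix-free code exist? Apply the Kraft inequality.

Kraft inequality: Σ 2^(-l_i) ≤ 1 for prefix-free code
Calculating: 2^(-1) + 2^(-1) + 2^(-2) + 2^(-4) + 2^(-9) + 2^(-10)
= 0.5 + 0.5 + 0.25 + 0.0625 + 0.001953125 + 0.0009765625
= 1.3154
Since 1.3154 > 1, prefix-free code does not exist


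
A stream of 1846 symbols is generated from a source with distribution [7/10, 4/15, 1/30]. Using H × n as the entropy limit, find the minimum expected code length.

Entropy H = 1.0323 bits/symbol
Minimum bits = H × n = 1.0323 × 1846
= 1905.57 bits


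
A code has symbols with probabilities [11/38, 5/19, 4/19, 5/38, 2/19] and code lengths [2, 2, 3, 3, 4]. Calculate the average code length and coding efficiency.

Average length L = Σ p_i × l_i = 2.5526 bits
Entropy H = 2.2247 bits
Efficiency η = H/L × 100% = 87.15%


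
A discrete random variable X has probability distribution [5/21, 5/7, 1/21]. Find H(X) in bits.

H(X) = -Σ p(x) log₂ p(x)
  -5/21 × log₂(5/21) = 0.4929
  -5/7 × log₂(5/7) = 0.3467
  -1/21 × log₂(1/21) = 0.2092
H(X) = 1.0488 bits


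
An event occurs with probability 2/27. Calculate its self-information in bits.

Information content I(x) = -log₂(p(x))
I = -log₂(2/27) = -log₂(0.0741)
I = 3.7549 bits


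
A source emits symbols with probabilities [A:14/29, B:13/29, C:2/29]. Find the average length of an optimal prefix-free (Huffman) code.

Huffman tree construction:
Combine smallest probabilities repeatedly
Resulting codes:
  A: 0 (length 1)
  B: 11 (length 2)
  C: 10 (length 2)
Average length = Σ p(s) × length(s) = 1.5172 bits


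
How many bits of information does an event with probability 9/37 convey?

Information content I(x) = -log₂(p(x))
I = -log₂(9/37) = -log₂(0.2432)
I = 2.0395 bits


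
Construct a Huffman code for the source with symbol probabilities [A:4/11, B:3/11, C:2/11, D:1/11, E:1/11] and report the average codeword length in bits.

Huffman tree construction:
Combine smallest probabilities repeatedly
Resulting codes:
  A: 11 (length 2)
  B: 10 (length 2)
  C: 00 (length 2)
  D: 010 (length 3)
  E: 011 (length 3)
Average length = Σ p(s) × length(s) = 2.1818 bits


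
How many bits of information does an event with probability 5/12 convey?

Information content I(x) = -log₂(p(x))
I = -log₂(5/12) = -log₂(0.4167)
I = 1.2630 bits


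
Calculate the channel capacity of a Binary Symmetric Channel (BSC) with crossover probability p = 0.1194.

For BSC with error probability p:
C = 1 - H(p) where H(p) is binary entropy
H(0.1194) = -0.1194 × log₂(0.1194) - 0.8806 × log₂(0.8806)
H(p) = 0.5276
C = 1 - 0.5276 = 0.4724 bits/use


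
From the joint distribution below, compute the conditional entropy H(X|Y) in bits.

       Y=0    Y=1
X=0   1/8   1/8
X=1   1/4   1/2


H(X|Y) = Σ_y p(y) H(X|Y=y)
  p(Y=0) = 3/8, H(X|Y=0) = 0.9183
  p(Y=1) = 5/8, H(X|Y=1) = 0.7219
H(X|Y) = 0.3750×0.9183 + 0.6250×0.7219 = 0.7956 bits


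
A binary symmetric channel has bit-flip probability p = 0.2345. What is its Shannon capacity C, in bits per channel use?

For BSC with error probability p:
C = 1 - H(p) where H(p) is binary entropy
H(0.2345) = -0.2345 × log₂(0.2345) - 0.7655 × log₂(0.7655)
H(p) = 0.7858
C = 1 - 0.7858 = 0.2142 bits/use


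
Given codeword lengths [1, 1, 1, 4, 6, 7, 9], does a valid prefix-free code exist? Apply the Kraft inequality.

Kraft inequality: Σ 2^(-l_i) ≤ 1 for prefix-free code
Calculating: 2^(-1) + 2^(-1) + 2^(-1) + 2^(-4) + 2^(-6) + 2^(-7) + 2^(-9)
= 0.5 + 0.5 + 0.5 + 0.0625 + 0.015625 + 0.0078125 + 0.001953125
= 1.5879
Since 1.5879 > 1, prefix-free code does not exist


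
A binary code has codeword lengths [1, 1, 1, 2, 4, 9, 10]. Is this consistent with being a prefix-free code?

Kraft inequality: Σ 2^(-l_i) ≤ 1 for prefix-free code
Calculating: 2^(-1) + 2^(-1) + 2^(-1) + 2^(-2) + 2^(-4) + 2^(-9) + 2^(-10)
= 0.5 + 0.5 + 0.5 + 0.25 + 0.0625 + 0.001953125 + 0.0009765625
= 1.8154
Since 1.8154 > 1, prefix-free code does not exist


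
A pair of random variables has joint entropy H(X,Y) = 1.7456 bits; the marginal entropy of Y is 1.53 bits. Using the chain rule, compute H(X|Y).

Chain rule: H(X,Y) = H(X|Y) + H(Y)
H(X|Y) = H(X,Y) - H(Y) = 1.7456 - 1.53 = 0.2156 bits


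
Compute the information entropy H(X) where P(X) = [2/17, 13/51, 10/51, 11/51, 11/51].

H(X) = -Σ p(x) log₂ p(x)
  -2/17 × log₂(2/17) = 0.3632
  -13/51 × log₂(13/51) = 0.5027
  -10/51 × log₂(10/51) = 0.4609
  -11/51 × log₂(11/51) = 0.4773
  -11/51 × log₂(11/51) = 0.4773
H(X) = 2.2814 bits


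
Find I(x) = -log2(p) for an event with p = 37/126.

Information content I(x) = -log₂(p(x))
I = -log₂(37/126) = -log₂(0.2937)
I = 1.7678 bits


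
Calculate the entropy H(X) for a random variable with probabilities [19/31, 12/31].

H(X) = -Σ p(x) log₂ p(x)
  -19/31 × log₂(19/31) = 0.4329
  -12/31 × log₂(12/31) = 0.5300
H(X) = 0.9629 bits


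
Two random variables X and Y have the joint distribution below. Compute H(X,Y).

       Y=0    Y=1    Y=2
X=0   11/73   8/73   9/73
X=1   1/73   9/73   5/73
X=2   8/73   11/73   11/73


H(X,Y) = -Σ p(x,y) log₂ p(x,y)
  p(0,0)=11/73: -0.1507 × log₂(0.1507) = 0.4114
  p(0,1)=8/73: -0.1096 × log₂(0.1096) = 0.3496
  p(0,2)=9/73: -0.1233 × log₂(0.1233) = 0.3723
  p(1,0)=1/73: -0.0137 × log₂(0.0137) = 0.0848
  p(1,1)=9/73: -0.1233 × log₂(0.1233) = 0.3723
  p(1,2)=5/73: -0.0685 × log₂(0.0685) = 0.2649
  p(2,0)=8/73: -0.1096 × log₂(0.1096) = 0.3496
  p(2,1)=11/73: -0.1507 × log₂(0.1507) = 0.4114
  p(2,2)=11/73: -0.1507 × log₂(0.1507) = 0.4114
H(X,Y) = 3.0278 bits


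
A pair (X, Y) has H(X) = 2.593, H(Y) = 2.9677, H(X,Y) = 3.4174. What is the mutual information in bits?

I(X;Y) = H(X) + H(Y) - H(X,Y)
I(X;Y) = 2.593 + 2.9677 - 3.4174 = 2.1433 bits


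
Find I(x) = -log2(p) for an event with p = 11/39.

Information content I(x) = -log₂(p(x))
I = -log₂(11/39) = -log₂(0.2821)
I = 1.8260 bits


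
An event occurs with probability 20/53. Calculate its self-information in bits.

Information content I(x) = -log₂(p(x))
I = -log₂(20/53) = -log₂(0.3774)
I = 1.4060 bits


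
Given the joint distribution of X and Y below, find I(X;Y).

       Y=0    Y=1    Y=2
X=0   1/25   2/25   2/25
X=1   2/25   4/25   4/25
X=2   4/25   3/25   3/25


H(X) = 1.5219, H(Y) = 1.5755, H(X,Y) = 3.0635
I(X;Y) = H(X) + H(Y) - H(X,Y) = 0.0339 bits


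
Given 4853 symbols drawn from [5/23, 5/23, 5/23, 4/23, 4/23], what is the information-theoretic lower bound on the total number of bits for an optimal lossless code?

Entropy H = 2.3136 bits/symbol
Minimum bits = H × n = 2.3136 × 4853
= 11227.94 bits


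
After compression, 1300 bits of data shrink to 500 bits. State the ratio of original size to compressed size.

Compression ratio = Original / Compressed
= 1300 / 500 = 2.60:1


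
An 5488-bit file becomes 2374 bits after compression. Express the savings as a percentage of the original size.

Space savings = (1 - Compressed/Original) × 100%
= (1 - 2374/5488) × 100%
= 56.74%


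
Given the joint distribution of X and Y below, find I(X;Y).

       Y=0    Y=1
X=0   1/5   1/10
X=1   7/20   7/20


H(X) = 0.8813, H(Y) = 0.9928, H(X,Y) = 1.8568
I(X;Y) = H(X) + H(Y) - H(X,Y) = 0.0173 bits


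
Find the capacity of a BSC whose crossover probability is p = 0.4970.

For BSC with error probability p:
C = 1 - H(p) where H(p) is binary entropy
H(0.4970) = -0.4970 × log₂(0.4970) - 0.5030 × log₂(0.5030)
H(p) = 1.0000
C = 1 - 1.0000 = 0.0000 bits/use


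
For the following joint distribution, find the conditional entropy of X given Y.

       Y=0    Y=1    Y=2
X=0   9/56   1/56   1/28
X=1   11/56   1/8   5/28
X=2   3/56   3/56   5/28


H(X|Y) = Σ_y p(y) H(X|Y=y)
  p(Y=0) = 23/56, H(X|Y=0) = 1.4219
  p(Y=1) = 11/56, H(X|Y=1) = 1.2407
  p(Y=2) = 11/28, H(X|Y=2) = 1.3486
H(X|Y) = 0.4107×1.4219 + 0.1964×1.2407 + 0.3929×1.3486 = 1.3575 bits


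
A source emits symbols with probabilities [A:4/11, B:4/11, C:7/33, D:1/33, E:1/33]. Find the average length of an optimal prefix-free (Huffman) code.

Huffman tree construction:
Combine smallest probabilities repeatedly
Resulting codes:
  A: 11 (length 2)
  B: 0 (length 1)
  C: 101 (length 3)
  D: 1000 (length 4)
  E: 1001 (length 4)
Average length = Σ p(s) × length(s) = 1.9697 bits


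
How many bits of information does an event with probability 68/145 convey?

Information content I(x) = -log₂(p(x))
I = -log₂(68/145) = -log₂(0.4690)
I = 1.0924 bits


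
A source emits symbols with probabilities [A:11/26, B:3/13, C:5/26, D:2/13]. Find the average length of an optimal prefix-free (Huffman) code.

Huffman tree construction:
Combine smallest probabilities repeatedly
Resulting codes:
  A: 0 (length 1)
  B: 10 (length 2)
  C: 111 (length 3)
  D: 110 (length 3)
Average length = Σ p(s) × length(s) = 1.9231 bits


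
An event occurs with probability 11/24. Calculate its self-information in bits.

Information content I(x) = -log₂(p(x))
I = -log₂(11/24) = -log₂(0.4583)
I = 1.1255 bits


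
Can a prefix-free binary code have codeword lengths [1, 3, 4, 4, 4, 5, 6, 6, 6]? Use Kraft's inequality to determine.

Kraft inequality: Σ 2^(-l_i) ≤ 1 for prefix-free code
Calculating: 2^(-1) + 2^(-3) + 2^(-4) + 2^(-4) + 2^(-4) + 2^(-5) + 2^(-6) + 2^(-6) + 2^(-6)
= 0.5 + 0.125 + 0.0625 + 0.0625 + 0.0625 + 0.03125 + 0.015625 + 0.015625 + 0.015625
= 0.8906
Since 0.8906 ≤ 1, prefix-free code exists


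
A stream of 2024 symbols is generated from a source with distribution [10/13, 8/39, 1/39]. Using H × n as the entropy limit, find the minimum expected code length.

Entropy H = 0.8955 bits/symbol
Minimum bits = H × n = 0.8955 × 2024
= 1812.46 bits


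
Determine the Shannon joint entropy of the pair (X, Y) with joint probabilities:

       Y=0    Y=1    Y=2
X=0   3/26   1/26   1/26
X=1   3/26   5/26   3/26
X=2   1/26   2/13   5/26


H(X,Y) = -Σ p(x,y) log₂ p(x,y)
  p(0,0)=3/26: -0.1154 × log₂(0.1154) = 0.3595
  p(0,1)=1/26: -0.0385 × log₂(0.0385) = 0.1808
  p(0,2)=1/26: -0.0385 × log₂(0.0385) = 0.1808
  p(1,0)=3/26: -0.1154 × log₂(0.1154) = 0.3595
  p(1,1)=5/26: -0.1923 × log₂(0.1923) = 0.4574
  p(1,2)=3/26: -0.1154 × log₂(0.1154) = 0.3595
  p(2,0)=1/26: -0.0385 × log₂(0.0385) = 0.1808
  p(2,1)=2/13: -0.1538 × log₂(0.1538) = 0.4155
  p(2,2)=5/26: -0.1923 × log₂(0.1923) = 0.4574
H(X,Y) = 2.9511 bits


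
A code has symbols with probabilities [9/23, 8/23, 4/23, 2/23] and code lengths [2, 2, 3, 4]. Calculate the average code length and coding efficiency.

Average length L = Σ p_i × l_i = 2.3478 bits
Entropy H = 1.8049 bits
Efficiency η = H/L × 100% = 76.88%


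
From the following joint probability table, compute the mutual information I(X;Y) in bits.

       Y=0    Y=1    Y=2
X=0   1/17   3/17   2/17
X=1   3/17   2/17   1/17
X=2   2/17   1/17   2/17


H(X) = 1.5799, H(Y) = 1.5799, H(X,Y) = 3.0575
I(X;Y) = H(X) + H(Y) - H(X,Y) = 0.1023 bits


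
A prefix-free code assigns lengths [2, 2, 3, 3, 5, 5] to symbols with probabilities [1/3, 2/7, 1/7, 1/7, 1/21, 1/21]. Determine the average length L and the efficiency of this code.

Average length L = Σ p_i × l_i = 2.5714 bits
Entropy H = 2.2651 bits
Efficiency η = H/L × 100% = 88.09%


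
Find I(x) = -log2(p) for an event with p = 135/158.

Information content I(x) = -log₂(p(x))
I = -log₂(135/158) = -log₂(0.8544)
I = 0.2270 bits


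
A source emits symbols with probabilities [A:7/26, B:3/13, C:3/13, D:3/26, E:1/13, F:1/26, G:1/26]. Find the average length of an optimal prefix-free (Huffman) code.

Huffman tree construction:
Combine smallest probabilities repeatedly
Resulting codes:
  A: 10 (length 2)
  B: 00 (length 2)
  C: 01 (length 2)
  D: 110 (length 3)
  E: 1110 (length 4)
  F: 11110 (length 5)
  G: 11111 (length 5)
Average length = Σ p(s) × length(s) = 2.5000 bits


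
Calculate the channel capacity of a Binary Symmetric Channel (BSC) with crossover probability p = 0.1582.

For BSC with error probability p:
C = 1 - H(p) where H(p) is binary entropy
H(0.1582) = -0.1582 × log₂(0.1582) - 0.8418 × log₂(0.8418)
H(p) = 0.6300
C = 1 - 0.6300 = 0.3700 bits/use


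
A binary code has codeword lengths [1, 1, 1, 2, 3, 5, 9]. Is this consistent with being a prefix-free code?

Kraft inequality: Σ 2^(-l_i) ≤ 1 for prefix-free code
Calculating: 2^(-1) + 2^(-1) + 2^(-1) + 2^(-2) + 2^(-3) + 2^(-5) + 2^(-9)
= 0.5 + 0.5 + 0.5 + 0.25 + 0.125 + 0.03125 + 0.001953125
= 1.9082
Since 1.9082 > 1, prefix-free code does not exist


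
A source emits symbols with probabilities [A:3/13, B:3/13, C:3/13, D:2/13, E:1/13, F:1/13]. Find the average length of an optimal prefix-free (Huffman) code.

Huffman tree construction:
Combine smallest probabilities repeatedly
Resulting codes:
  A: 00 (length 2)
  B: 01 (length 2)
  C: 10 (length 2)
  D: 110 (length 3)
  E: 1110 (length 4)
  F: 1111 (length 4)
Average length = Σ p(s) × length(s) = 2.4615 bits


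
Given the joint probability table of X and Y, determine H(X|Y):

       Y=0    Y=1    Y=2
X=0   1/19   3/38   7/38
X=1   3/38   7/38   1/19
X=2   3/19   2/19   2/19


H(X|Y) = Σ_y p(y) H(X|Y=y)
  p(Y=0) = 11/38, H(X|Y=0) = 1.4354
  p(Y=1) = 7/19, H(X|Y=1) = 1.4926
  p(Y=2) = 13/38, H(X|Y=2) = 1.4196
H(X|Y) = 0.2895×1.4354 + 0.3684×1.4926 + 0.3421×1.4196 = 1.4511 bits


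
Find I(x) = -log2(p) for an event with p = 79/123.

Information content I(x) = -log₂(p(x))
I = -log₂(79/123) = -log₂(0.6423)
I = 0.6387 bits


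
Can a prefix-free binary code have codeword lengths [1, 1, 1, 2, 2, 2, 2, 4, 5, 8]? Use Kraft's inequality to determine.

Kraft inequality: Σ 2^(-l_i) ≤ 1 for prefix-free code
Calculating: 2^(-1) + 2^(-1) + 2^(-1) + 2^(-2) + 2^(-2) + 2^(-2) + 2^(-2) + 2^(-4) + 2^(-5) + 2^(-8)
= 0.5 + 0.5 + 0.5 + 0.25 + 0.25 + 0.25 + 0.25 + 0.0625 + 0.03125 + 0.00390625
= 2.5977
Since 2.5977 > 1, prefix-free code does not exist


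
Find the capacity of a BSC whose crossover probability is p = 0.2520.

For BSC with error probability p:
C = 1 - H(p) where H(p) is binary entropy
H(0.2520) = -0.2520 × log₂(0.2520) - 0.7480 × log₂(0.7480)
H(p) = 0.8144
C = 1 - 0.8144 = 0.1856 bits/use


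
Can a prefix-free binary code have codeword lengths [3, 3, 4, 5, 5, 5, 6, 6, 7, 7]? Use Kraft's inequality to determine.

Kraft inequality: Σ 2^(-l_i) ≤ 1 for prefix-free code
Calculating: 2^(-3) + 2^(-3) + 2^(-4) + 2^(-5) + 2^(-5) + 2^(-5) + 2^(-6) + 2^(-6) + 2^(-7) + 2^(-7)
= 0.125 + 0.125 + 0.0625 + 0.03125 + 0.03125 + 0.03125 + 0.015625 + 0.015625 + 0.0078125 + 0.0078125
= 0.4531
Since 0.4531 ≤ 1, prefix-free code exists


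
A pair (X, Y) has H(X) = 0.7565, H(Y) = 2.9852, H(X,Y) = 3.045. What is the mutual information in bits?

I(X;Y) = H(X) + H(Y) - H(X,Y)
I(X;Y) = 0.7565 + 2.9852 - 3.045 = 0.6967 bits


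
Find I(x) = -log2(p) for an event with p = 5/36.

Information content I(x) = -log₂(p(x))
I = -log₂(5/36) = -log₂(0.1389)
I = 2.8480 bits


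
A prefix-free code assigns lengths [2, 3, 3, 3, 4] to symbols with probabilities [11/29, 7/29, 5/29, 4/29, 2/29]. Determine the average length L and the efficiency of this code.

Average length L = Σ p_i × l_i = 2.6897 bits
Entropy H = 2.1230 bits
Efficiency η = H/L × 100% = 78.93%


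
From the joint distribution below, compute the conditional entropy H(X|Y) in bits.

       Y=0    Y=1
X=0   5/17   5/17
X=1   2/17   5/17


H(X|Y) = Σ_y p(y) H(X|Y=y)
  p(Y=0) = 7/17, H(X|Y=0) = 0.8631
  p(Y=1) = 10/17, H(X|Y=1) = 1.0000
H(X|Y) = 0.4118×0.8631 + 0.5882×1.0000 = 0.9436 bits


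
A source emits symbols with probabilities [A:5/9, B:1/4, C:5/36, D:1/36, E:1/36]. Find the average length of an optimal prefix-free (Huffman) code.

Huffman tree construction:
Combine smallest probabilities repeatedly
Resulting codes:
  A: 1 (length 1)
  B: 01 (length 2)
  C: 001 (length 3)
  D: 0000 (length 4)
  E: 0001 (length 4)
Average length = Σ p(s) × length(s) = 1.6944 bits


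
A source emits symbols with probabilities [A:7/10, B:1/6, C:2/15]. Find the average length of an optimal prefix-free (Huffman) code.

Huffman tree construction:
Combine smallest probabilities repeatedly
Resulting codes:
  A: 1 (length 1)
  B: 01 (length 2)
  C: 00 (length 2)
Average length = Σ p(s) × length(s) = 1.3000 bits


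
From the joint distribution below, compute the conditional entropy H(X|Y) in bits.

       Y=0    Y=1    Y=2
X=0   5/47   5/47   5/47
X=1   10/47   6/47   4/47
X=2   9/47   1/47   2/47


H(X|Y) = Σ_y p(y) H(X|Y=y)
  p(Y=0) = 24/47, H(X|Y=0) = 1.5284
  p(Y=1) = 12/47, H(X|Y=1) = 1.3250
  p(Y=2) = 11/47, H(X|Y=2) = 1.4949
H(X|Y) = 0.5106×1.5284 + 0.2553×1.3250 + 0.2340×1.4949 = 1.4686 bits


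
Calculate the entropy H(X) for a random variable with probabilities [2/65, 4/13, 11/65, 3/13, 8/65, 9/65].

H(X) = -Σ p(x) log₂ p(x)
  -2/65 × log₂(2/65) = 0.1545
  -4/13 × log₂(4/13) = 0.5232
  -11/65 × log₂(11/65) = 0.4337
  -3/13 × log₂(3/13) = 0.4882
  -8/65 × log₂(8/65) = 0.3720
  -9/65 × log₂(9/65) = 0.3950
H(X) = 2.3666 bits


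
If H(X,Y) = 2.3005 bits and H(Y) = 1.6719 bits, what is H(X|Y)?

Chain rule: H(X,Y) = H(X|Y) + H(Y)
H(X|Y) = H(X,Y) - H(Y) = 2.3005 - 1.6719 = 0.6286 bits


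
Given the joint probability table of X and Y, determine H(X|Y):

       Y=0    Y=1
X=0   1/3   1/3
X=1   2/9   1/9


H(X|Y) = Σ_y p(y) H(X|Y=y)
  p(Y=0) = 5/9, H(X|Y=0) = 0.9710
  p(Y=1) = 4/9, H(X|Y=1) = 0.8113
H(X|Y) = 0.5556×0.9710 + 0.4444×0.8113 = 0.9000 bits


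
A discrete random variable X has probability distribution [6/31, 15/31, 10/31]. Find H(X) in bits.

H(X) = -Σ p(x) log₂ p(x)
  -6/31 × log₂(6/31) = 0.4586
  -15/31 × log₂(15/31) = 0.5068
  -10/31 × log₂(10/31) = 0.5265
H(X) = 1.4919 bits


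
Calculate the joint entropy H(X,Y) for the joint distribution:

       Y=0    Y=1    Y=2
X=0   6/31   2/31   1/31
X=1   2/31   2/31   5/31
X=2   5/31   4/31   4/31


H(X,Y) = -Σ p(x,y) log₂ p(x,y)
  p(0,0)=6/31: -0.1935 × log₂(0.1935) = 0.4586
  p(0,1)=2/31: -0.0645 × log₂(0.0645) = 0.2551
  p(0,2)=1/31: -0.0323 × log₂(0.0323) = 0.1598
  p(1,0)=2/31: -0.0645 × log₂(0.0645) = 0.2551
  p(1,1)=2/31: -0.0645 × log₂(0.0645) = 0.2551
  p(1,2)=5/31: -0.1613 × log₂(0.1613) = 0.4246
  p(2,0)=5/31: -0.1613 × log₂(0.1613) = 0.4246
  p(2,1)=4/31: -0.1290 × log₂(0.1290) = 0.3812
  p(2,2)=4/31: -0.1290 × log₂(0.1290) = 0.3812
H(X,Y) = 2.9952 bits


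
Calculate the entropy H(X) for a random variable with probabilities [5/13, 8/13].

H(X) = -Σ p(x) log₂ p(x)
  -5/13 × log₂(5/13) = 0.5302
  -8/13 × log₂(8/13) = 0.4310
H(X) = 0.9612 bits


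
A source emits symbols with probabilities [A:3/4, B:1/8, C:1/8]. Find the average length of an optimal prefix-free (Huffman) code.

Huffman tree construction:
Combine smallest probabilities repeatedly
Resulting codes:
  A: 1 (length 1)
  B: 00 (length 2)
  C: 01 (length 2)
Average length = Σ p(s) × length(s) = 1.2500 bits


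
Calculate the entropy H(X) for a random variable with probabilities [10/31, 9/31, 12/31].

H(X) = -Σ p(x) log₂ p(x)
  -10/31 × log₂(10/31) = 0.5265
  -9/31 × log₂(9/31) = 0.5180
  -12/31 × log₂(12/31) = 0.5300
H(X) = 1.5746 bits


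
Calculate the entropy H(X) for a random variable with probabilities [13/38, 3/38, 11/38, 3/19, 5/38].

H(X) = -Σ p(x) log₂ p(x)
  -13/38 × log₂(13/38) = 0.5294
  -3/38 × log₂(3/38) = 0.2892
  -11/38 × log₂(11/38) = 0.5177
  -3/19 × log₂(3/19) = 0.4205
  -5/38 × log₂(5/38) = 0.3850
H(X) = 2.1418 bits


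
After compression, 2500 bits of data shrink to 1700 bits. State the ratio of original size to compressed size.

Compression ratio = Original / Compressed
= 2500 / 1700 = 1.47:1


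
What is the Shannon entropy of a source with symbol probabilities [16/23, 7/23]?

H(X) = -Σ p(x) log₂ p(x)
  -16/23 × log₂(16/23) = 0.3642
  -7/23 × log₂(7/23) = 0.5223
H(X) = 0.8865 bits


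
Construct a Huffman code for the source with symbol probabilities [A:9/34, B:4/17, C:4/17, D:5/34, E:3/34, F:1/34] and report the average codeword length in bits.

Huffman tree construction:
Combine smallest probabilities repeatedly
Resulting codes:
  A: 10 (length 2)
  B: 00 (length 2)
  C: 01 (length 2)
  D: 111 (length 3)
  E: 1101 (length 4)
  F: 1100 (length 4)
Average length = Σ p(s) × length(s) = 2.3824 bits


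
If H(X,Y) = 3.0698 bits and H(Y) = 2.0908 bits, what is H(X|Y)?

Chain rule: H(X,Y) = H(X|Y) + H(Y)
H(X|Y) = H(X,Y) - H(Y) = 3.0698 - 2.0908 = 0.979 bits


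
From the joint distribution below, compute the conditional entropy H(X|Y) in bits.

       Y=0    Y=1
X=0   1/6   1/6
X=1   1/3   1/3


H(X|Y) = Σ_y p(y) H(X|Y=y)
  p(Y=0) = 1/2, H(X|Y=0) = 0.9183
  p(Y=1) = 1/2, H(X|Y=1) = 0.9183
H(X|Y) = 0.5000×0.9183 + 0.5000×0.9183 = 0.9183 bits


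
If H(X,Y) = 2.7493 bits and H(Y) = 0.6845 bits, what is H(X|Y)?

Chain rule: H(X,Y) = H(X|Y) + H(Y)
H(X|Y) = H(X,Y) - H(Y) = 2.7493 - 0.6845 = 2.0648 bits


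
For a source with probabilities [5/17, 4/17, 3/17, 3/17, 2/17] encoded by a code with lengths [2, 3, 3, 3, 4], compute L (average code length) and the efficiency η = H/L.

Average length L = Σ p_i × l_i = 2.8235 bits
Entropy H = 2.2569 bits
Efficiency η = H/L × 100% = 79.93%


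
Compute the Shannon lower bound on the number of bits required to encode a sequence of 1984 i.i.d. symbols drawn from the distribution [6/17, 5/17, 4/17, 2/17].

Entropy H = 1.9040 bits/symbol
Minimum bits = H × n = 1.9040 × 1984
= 3777.47 bits


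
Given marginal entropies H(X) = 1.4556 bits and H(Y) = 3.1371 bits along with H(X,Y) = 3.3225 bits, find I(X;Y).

I(X;Y) = H(X) + H(Y) - H(X,Y)
I(X;Y) = 1.4556 + 3.1371 - 3.3225 = 1.2702 bits


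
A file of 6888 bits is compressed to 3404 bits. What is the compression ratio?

Compression ratio = Original / Compressed
= 6888 / 3404 = 2.02:1


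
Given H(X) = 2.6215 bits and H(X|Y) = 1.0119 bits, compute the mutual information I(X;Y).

I(X;Y) = H(X) - H(X|Y)
I(X;Y) = 2.6215 - 1.0119 = 1.6096 bits


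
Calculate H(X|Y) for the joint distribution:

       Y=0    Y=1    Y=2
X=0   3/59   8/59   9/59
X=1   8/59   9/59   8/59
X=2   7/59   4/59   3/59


H(X|Y) = Σ_y p(y) H(X|Y=y)
  p(Y=0) = 18/59, H(X|Y=0) = 1.4807
  p(Y=1) = 21/59, H(X|Y=1) = 1.5100
  p(Y=2) = 20/59, H(X|Y=2) = 1.4577
H(X|Y) = 0.3051×1.4807 + 0.3559×1.5100 + 0.3390×1.4577 = 1.4833 bits


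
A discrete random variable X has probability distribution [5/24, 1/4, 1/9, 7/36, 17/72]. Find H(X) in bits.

H(X) = -Σ p(x) log₂ p(x)
  -5/24 × log₂(5/24) = 0.4715
  -1/4 × log₂(1/4) = 0.5000
  -1/9 × log₂(1/9) = 0.3522
  -7/36 × log₂(7/36) = 0.4594
  -17/72 × log₂(17/72) = 0.4917
H(X) = 2.2748 bits


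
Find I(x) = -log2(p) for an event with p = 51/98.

Information content I(x) = -log₂(p(x))
I = -log₂(51/98) = -log₂(0.5204)
I = 0.9423 bits


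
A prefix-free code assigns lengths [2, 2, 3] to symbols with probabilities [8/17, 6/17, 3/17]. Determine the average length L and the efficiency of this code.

Average length L = Σ p_i × l_i = 2.1765 bits
Entropy H = 1.4837 bits
Efficiency η = H/L × 100% = 68.17%


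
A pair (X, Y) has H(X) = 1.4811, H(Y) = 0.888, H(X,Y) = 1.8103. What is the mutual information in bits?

I(X;Y) = H(X) + H(Y) - H(X,Y)
I(X;Y) = 1.4811 + 0.888 - 1.8103 = 0.5588 bits


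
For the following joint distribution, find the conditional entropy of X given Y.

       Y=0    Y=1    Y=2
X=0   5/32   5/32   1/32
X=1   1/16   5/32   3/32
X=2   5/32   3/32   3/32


H(X|Y) = Σ_y p(y) H(X|Y=y)
  p(Y=0) = 3/8, H(X|Y=0) = 1.4834
  p(Y=1) = 13/32, H(X|Y=1) = 1.5486
  p(Y=2) = 7/32, H(X|Y=2) = 1.4488
H(X|Y) = 0.3750×1.4834 + 0.4062×1.5486 + 0.2188×1.4488 = 1.5023 bits


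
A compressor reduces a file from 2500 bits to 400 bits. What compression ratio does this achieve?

Compression ratio = Original / Compressed
= 2500 / 400 = 6.25:1


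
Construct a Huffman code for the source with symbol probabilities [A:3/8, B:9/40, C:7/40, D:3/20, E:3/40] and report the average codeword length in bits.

Huffman tree construction:
Combine smallest probabilities repeatedly
Resulting codes:
  A: 11 (length 2)
  B: 01 (length 2)
  C: 00 (length 2)
  D: 101 (length 3)
  E: 100 (length 3)
Average length = Σ p(s) × length(s) = 2.2250 bits


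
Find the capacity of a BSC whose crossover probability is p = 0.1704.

For BSC with error probability p:
C = 1 - H(p) where H(p) is binary entropy
H(0.1704) = -0.1704 × log₂(0.1704) - 0.8296 × log₂(0.8296)
H(p) = 0.6586
C = 1 - 0.6586 = 0.3414 bits/use


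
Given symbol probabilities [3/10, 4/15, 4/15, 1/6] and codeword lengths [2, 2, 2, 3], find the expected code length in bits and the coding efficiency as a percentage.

Average length L = Σ p_i × l_i = 2.1667 bits
Entropy H = 1.9689 bits
Efficiency η = H/L × 100% = 90.87%


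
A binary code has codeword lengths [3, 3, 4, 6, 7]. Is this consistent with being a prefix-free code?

Kraft inequality: Σ 2^(-l_i) ≤ 1 for prefix-free code
Calculating: 2^(-3) + 2^(-3) + 2^(-4) + 2^(-6) + 2^(-7)
= 0.125 + 0.125 + 0.0625 + 0.015625 + 0.0078125
= 0.3359
Since 0.3359 ≤ 1, prefix-free code exists


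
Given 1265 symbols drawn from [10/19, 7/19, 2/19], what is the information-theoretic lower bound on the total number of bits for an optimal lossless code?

Entropy H = 1.3600 bits/symbol
Minimum bits = H × n = 1.3600 × 1265
= 1720.39 bits


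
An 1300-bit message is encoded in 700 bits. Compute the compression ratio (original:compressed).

Compression ratio = Original / Compressed
= 1300 / 700 = 1.86:1


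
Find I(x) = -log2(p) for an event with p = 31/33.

Information content I(x) = -log₂(p(x))
I = -log₂(31/33) = -log₂(0.9394)
I = 0.0902 bits


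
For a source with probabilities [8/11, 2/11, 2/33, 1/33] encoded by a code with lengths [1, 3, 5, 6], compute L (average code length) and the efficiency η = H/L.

Average length L = Σ p_i × l_i = 1.7576 bits
Entropy H = 1.1793 bits
Efficiency η = H/L × 100% = 67.10%


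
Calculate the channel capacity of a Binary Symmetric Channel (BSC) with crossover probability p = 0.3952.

For BSC with error probability p:
C = 1 - H(p) where H(p) is binary entropy
H(0.3952) = -0.3952 × log₂(0.3952) - 0.6048 × log₂(0.6048)
H(p) = 0.9681
C = 1 - 0.9681 = 0.0319 bits/use


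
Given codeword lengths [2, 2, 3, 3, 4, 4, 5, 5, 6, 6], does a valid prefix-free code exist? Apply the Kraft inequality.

Kraft inequality: Σ 2^(-l_i) ≤ 1 for prefix-free code
Calculating: 2^(-2) + 2^(-2) + 2^(-3) + 2^(-3) + 2^(-4) + 2^(-4) + 2^(-5) + 2^(-5) + 2^(-6) + 2^(-6)
= 0.25 + 0.25 + 0.125 + 0.125 + 0.0625 + 0.0625 + 0.03125 + 0.03125 + 0.015625 + 0.015625
= 0.9688
Since 0.9688 ≤ 1, prefix-free code exists


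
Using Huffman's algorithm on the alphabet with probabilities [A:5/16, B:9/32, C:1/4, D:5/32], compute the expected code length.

Huffman tree construction:
Combine smallest probabilities repeatedly
Resulting codes:
  A: 11 (length 2)
  B: 10 (length 2)
  C: 01 (length 2)
  D: 00 (length 2)
Average length = Σ p(s) × length(s) = 2.0000 bits


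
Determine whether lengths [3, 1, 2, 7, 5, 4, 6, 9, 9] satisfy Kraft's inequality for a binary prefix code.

Kraft inequality: Σ 2^(-l_i) ≤ 1 for prefix-free code
Calculating: 2^(-3) + 2^(-1) + 2^(-2) + 2^(-7) + 2^(-5) + 2^(-4) + 2^(-6) + 2^(-9) + 2^(-9)
= 0.125 + 0.5 + 0.25 + 0.0078125 + 0.03125 + 0.0625 + 0.015625 + 0.001953125 + 0.001953125
= 0.9961
Since 0.9961 ≤ 1, prefix-free code exists


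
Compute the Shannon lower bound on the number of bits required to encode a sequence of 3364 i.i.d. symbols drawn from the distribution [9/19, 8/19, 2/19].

Entropy H = 1.3780 bits/symbol
Minimum bits = H × n = 1.3780 × 3364
= 4635.47 bits


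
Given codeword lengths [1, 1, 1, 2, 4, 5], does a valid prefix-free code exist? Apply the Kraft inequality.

Kraft inequality: Σ 2^(-l_i) ≤ 1 for prefix-free code
Calculating: 2^(-1) + 2^(-1) + 2^(-1) + 2^(-2) + 2^(-4) + 2^(-5)
= 0.5 + 0.5 + 0.5 + 0.25 + 0.0625 + 0.03125
= 1.8438
Since 1.8438 > 1, prefix-free code does not exist


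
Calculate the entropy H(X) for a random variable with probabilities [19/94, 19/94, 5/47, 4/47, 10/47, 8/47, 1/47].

H(X) = -Σ p(x) log₂ p(x)
  -19/94 × log₂(19/94) = 0.4662
  -19/94 × log₂(19/94) = 0.4662
  -5/47 × log₂(5/47) = 0.3439
  -4/47 × log₂(4/47) = 0.3025
  -10/47 × log₂(10/47) = 0.4750
  -8/47 × log₂(8/47) = 0.4348
  -1/47 × log₂(1/47) = 0.1182
H(X) = 2.6069 bits


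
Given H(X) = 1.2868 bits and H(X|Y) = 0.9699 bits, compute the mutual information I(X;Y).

I(X;Y) = H(X) - H(X|Y)
I(X;Y) = 1.2868 - 0.9699 = 0.3169 bits


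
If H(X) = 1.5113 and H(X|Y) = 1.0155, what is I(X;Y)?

I(X;Y) = H(X) - H(X|Y)
I(X;Y) = 1.5113 - 1.0155 = 0.4958 bits


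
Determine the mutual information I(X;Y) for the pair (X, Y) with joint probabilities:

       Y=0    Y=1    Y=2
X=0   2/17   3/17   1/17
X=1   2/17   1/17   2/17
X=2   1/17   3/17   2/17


H(X) = 1.5799, H(Y) = 1.5657, H(X,Y) = 3.0575
I(X;Y) = H(X) + H(Y) - H(X,Y) = 0.0880 bits


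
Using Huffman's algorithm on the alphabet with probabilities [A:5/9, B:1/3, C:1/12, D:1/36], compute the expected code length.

Huffman tree construction:
Combine smallest probabilities repeatedly
Resulting codes:
  A: 1 (length 1)
  B: 01 (length 2)
  C: 001 (length 3)
  D: 000 (length 3)
Average length = Σ p(s) × length(s) = 1.5556 bits


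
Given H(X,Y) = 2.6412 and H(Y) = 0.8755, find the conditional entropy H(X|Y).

Chain rule: H(X,Y) = H(X|Y) + H(Y)
H(X|Y) = H(X,Y) - H(Y) = 2.6412 - 0.8755 = 1.7657 bits


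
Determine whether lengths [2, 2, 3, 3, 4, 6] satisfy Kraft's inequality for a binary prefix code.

Kraft inequality: Σ 2^(-l_i) ≤ 1 for prefix-free code
Calculating: 2^(-2) + 2^(-2) + 2^(-3) + 2^(-3) + 2^(-4) + 2^(-6)
= 0.25 + 0.25 + 0.125 + 0.125 + 0.0625 + 0.015625
= 0.8281
Since 0.8281 ≤ 1, prefix-free code exists


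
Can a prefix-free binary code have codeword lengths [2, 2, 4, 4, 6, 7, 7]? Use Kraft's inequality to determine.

Kraft inequality: Σ 2^(-l_i) ≤ 1 for prefix-free code
Calculating: 2^(-2) + 2^(-2) + 2^(-4) + 2^(-4) + 2^(-6) + 2^(-7) + 2^(-7)
= 0.25 + 0.25 + 0.0625 + 0.0625 + 0.015625 + 0.0078125 + 0.0078125
= 0.6562
Since 0.6562 ≤ 1, prefix-free code exists


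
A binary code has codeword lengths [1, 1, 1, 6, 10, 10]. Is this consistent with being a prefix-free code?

Kraft inequality: Σ 2^(-l_i) ≤ 1 for prefix-free code
Calculating: 2^(-1) + 2^(-1) + 2^(-1) + 2^(-6) + 2^(-10) + 2^(-10)
= 0.5 + 0.5 + 0.5 + 0.015625 + 0.0009765625 + 0.0009765625
= 1.5176
Since 1.5176 > 1, prefix-free code does not exist


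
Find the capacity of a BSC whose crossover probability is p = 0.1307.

For BSC with error probability p:
C = 1 - H(p) where H(p) is binary entropy
H(0.1307) = -0.1307 × log₂(0.1307) - 0.8693 × log₂(0.8693)
H(p) = 0.5594
C = 1 - 0.5594 = 0.4406 bits/use


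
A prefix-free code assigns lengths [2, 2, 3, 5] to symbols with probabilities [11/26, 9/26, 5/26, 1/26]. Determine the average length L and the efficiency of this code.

Average length L = Σ p_i × l_i = 2.3077 bits
Entropy H = 1.6930 bits
Efficiency η = H/L × 100% = 73.36%


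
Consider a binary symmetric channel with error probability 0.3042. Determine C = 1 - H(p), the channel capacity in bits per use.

For BSC with error probability p:
C = 1 - H(p) where H(p) is binary entropy
H(0.3042) = -0.3042 × log₂(0.3042) - 0.6958 × log₂(0.6958)
H(p) = 0.8864
C = 1 - 0.8864 = 0.1136 bits/use


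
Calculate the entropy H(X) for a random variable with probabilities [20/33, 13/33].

H(X) = -Σ p(x) log₂ p(x)
  -20/33 × log₂(20/33) = 0.4379
  -13/33 × log₂(13/33) = 0.5294
H(X) = 0.9673 bits


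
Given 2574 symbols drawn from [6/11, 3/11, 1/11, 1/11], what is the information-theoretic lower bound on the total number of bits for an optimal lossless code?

Entropy H = 1.6172 bits/symbol
Minimum bits = H × n = 1.6172 × 2574
= 4162.65 bits


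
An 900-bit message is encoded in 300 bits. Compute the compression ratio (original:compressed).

Compression ratio = Original / Compressed
= 900 / 300 = 3.00:1


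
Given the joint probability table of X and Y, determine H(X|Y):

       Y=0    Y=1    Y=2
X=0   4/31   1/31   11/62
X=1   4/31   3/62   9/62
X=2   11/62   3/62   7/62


H(X|Y) = Σ_y p(y) H(X|Y=y)
  p(Y=0) = 27/62, H(X|Y=0) = 1.5677
  p(Y=1) = 4/31, H(X|Y=1) = 1.5613
  p(Y=2) = 27/62, H(X|Y=2) = 1.5610
H(X|Y) = 0.4355×1.5677 + 0.1290×1.5613 + 0.4355×1.5610 = 1.5640 bits


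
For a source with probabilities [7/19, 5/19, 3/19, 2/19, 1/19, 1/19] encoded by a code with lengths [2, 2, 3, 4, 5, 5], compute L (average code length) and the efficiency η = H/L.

Average length L = Σ p_i × l_i = 2.6842 bits
Entropy H = 2.2471 bits
Efficiency η = H/L × 100% = 83.71%


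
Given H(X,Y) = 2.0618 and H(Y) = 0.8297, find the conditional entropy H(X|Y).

Chain rule: H(X,Y) = H(X|Y) + H(Y)
H(X|Y) = H(X,Y) - H(Y) = 2.0618 - 0.8297 = 1.2321 bits


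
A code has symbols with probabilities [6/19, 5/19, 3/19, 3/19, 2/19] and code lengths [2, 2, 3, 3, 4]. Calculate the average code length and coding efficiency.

Average length L = Σ p_i × l_i = 2.5263 bits
Entropy H = 2.2148 bits
Efficiency η = H/L × 100% = 87.67%
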